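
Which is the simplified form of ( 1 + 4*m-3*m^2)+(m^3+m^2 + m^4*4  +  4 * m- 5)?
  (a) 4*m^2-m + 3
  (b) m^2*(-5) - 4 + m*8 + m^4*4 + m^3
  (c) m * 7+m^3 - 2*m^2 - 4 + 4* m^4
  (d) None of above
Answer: d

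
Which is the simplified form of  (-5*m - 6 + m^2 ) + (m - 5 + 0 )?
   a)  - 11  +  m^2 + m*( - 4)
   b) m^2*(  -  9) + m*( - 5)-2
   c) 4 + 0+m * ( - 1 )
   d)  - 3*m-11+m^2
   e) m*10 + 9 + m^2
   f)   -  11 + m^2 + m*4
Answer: a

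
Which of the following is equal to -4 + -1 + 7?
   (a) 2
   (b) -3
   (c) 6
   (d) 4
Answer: a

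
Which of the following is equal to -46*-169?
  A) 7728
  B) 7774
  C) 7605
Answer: B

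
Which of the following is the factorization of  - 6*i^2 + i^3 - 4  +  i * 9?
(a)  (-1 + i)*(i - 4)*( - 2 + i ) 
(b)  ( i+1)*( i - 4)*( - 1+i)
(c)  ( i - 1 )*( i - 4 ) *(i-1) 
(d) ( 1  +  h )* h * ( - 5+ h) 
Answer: c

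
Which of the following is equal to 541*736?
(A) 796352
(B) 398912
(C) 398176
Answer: C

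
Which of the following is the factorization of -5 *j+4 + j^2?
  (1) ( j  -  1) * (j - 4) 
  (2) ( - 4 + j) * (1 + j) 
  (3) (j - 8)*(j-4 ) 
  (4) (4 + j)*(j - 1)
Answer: 1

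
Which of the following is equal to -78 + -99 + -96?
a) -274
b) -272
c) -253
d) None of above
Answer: d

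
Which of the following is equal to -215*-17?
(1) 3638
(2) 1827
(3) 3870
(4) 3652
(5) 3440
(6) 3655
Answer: 6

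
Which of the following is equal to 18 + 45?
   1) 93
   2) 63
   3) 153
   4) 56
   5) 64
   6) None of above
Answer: 2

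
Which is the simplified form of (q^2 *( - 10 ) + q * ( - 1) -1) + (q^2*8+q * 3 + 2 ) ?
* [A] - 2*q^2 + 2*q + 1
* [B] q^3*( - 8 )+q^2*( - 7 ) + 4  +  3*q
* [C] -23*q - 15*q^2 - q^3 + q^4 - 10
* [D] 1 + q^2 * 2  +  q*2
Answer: A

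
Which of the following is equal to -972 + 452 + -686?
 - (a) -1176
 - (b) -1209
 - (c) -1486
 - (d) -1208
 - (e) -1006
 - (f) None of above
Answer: f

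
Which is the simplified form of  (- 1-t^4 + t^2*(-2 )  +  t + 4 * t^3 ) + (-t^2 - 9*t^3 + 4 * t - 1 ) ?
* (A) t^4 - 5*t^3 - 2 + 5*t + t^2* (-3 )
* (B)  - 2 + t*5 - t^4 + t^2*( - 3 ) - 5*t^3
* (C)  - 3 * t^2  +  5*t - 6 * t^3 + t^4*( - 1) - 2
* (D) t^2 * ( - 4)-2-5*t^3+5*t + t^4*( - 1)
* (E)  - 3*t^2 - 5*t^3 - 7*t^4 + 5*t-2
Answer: B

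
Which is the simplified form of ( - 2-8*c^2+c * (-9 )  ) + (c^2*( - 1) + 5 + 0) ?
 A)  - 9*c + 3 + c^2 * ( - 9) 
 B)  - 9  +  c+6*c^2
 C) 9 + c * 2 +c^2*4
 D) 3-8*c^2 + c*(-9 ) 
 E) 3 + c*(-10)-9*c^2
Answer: A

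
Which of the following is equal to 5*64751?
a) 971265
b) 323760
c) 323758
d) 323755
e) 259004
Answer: d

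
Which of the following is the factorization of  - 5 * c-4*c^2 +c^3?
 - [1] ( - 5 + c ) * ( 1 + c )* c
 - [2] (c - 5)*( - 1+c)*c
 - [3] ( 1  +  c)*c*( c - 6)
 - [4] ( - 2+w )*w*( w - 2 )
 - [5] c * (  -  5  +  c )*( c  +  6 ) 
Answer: 1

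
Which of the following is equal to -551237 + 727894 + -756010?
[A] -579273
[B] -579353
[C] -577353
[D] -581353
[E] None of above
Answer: B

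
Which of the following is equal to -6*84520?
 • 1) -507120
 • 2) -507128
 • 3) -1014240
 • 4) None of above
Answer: 1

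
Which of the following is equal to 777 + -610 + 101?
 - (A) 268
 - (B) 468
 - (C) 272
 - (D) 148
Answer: A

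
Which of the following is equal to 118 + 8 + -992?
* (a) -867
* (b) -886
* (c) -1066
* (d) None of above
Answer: d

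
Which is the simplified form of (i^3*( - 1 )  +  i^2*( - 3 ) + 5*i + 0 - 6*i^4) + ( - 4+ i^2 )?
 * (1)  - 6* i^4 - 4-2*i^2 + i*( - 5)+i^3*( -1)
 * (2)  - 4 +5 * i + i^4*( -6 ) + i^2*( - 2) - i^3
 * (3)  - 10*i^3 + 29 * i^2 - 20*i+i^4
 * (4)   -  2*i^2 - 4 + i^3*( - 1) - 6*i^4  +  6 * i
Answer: 2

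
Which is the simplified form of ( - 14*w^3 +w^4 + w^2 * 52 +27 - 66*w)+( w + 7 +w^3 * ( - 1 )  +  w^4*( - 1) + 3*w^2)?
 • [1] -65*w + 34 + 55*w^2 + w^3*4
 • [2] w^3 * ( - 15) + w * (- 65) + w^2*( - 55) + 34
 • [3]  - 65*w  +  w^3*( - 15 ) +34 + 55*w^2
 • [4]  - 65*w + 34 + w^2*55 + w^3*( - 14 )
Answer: 3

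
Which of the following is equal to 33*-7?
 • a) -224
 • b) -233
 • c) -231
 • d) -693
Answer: c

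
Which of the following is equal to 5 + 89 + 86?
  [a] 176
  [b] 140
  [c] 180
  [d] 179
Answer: c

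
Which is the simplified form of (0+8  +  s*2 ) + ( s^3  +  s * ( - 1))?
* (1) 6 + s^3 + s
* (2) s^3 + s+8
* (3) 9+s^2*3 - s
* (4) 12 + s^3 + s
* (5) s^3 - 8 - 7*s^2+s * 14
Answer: 2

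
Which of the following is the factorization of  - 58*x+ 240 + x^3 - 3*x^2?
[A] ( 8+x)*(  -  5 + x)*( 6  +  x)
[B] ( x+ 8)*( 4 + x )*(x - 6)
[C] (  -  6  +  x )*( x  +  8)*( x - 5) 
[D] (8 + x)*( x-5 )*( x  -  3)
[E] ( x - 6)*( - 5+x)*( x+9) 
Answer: C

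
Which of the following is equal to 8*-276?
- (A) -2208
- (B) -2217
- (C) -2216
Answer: A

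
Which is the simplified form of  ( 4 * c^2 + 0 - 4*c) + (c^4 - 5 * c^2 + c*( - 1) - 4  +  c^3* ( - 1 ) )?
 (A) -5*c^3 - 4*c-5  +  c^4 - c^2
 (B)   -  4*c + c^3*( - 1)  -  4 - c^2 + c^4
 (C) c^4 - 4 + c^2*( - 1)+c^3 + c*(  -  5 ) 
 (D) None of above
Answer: D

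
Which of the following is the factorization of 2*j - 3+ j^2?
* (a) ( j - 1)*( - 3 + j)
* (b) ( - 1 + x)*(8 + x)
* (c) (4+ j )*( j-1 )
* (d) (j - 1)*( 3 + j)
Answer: d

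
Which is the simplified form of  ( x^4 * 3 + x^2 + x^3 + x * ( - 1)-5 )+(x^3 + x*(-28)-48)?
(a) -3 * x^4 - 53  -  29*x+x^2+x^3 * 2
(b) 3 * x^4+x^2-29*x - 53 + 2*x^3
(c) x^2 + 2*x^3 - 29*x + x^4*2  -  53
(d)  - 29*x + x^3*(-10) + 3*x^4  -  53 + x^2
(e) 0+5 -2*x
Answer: b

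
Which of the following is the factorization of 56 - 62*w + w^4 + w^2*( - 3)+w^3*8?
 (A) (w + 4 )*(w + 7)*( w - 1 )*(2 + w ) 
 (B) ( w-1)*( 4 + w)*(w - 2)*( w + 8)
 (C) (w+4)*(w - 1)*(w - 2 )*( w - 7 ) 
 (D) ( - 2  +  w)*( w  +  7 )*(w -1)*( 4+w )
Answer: D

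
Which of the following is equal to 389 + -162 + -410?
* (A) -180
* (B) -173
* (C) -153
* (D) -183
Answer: D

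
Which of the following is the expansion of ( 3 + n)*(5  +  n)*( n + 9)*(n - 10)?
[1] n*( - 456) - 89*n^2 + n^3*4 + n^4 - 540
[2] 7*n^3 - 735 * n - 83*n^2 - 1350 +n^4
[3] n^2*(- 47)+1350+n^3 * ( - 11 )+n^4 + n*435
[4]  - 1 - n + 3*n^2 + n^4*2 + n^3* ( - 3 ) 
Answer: 2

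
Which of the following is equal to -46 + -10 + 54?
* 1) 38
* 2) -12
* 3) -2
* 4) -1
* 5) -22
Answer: 3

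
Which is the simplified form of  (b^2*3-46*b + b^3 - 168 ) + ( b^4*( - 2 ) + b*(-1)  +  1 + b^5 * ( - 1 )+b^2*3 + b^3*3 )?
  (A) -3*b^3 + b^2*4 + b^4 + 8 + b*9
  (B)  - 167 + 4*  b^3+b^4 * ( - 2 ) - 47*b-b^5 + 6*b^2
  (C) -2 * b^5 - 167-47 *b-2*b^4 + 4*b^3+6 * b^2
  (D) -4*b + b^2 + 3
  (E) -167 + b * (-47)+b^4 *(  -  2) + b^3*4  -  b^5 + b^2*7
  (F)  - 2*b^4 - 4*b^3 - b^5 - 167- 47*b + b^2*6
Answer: B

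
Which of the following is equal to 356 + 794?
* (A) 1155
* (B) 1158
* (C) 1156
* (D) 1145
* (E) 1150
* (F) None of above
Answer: E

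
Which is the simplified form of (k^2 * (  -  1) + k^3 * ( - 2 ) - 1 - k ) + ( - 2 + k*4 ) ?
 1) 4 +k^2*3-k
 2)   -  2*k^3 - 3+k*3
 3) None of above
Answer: 3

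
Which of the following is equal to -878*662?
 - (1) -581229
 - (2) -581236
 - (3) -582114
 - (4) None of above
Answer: 2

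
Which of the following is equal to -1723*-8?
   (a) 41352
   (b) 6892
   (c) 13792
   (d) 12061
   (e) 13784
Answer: e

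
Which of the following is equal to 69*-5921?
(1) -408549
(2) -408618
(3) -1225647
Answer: 1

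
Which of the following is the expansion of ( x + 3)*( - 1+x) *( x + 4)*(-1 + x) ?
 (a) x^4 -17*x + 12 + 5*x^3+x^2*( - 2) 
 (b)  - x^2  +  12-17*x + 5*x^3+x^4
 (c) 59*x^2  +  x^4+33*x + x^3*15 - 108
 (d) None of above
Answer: b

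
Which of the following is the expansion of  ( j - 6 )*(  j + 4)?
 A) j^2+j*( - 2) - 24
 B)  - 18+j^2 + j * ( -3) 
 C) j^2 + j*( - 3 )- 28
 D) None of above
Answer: A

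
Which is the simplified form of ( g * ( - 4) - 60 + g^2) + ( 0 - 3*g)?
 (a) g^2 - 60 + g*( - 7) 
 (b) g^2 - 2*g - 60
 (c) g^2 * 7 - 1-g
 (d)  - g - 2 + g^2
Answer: a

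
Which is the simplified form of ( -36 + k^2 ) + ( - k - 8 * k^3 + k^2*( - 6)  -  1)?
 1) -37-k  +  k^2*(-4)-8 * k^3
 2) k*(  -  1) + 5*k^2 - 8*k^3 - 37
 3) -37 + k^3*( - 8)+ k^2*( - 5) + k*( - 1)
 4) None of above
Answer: 3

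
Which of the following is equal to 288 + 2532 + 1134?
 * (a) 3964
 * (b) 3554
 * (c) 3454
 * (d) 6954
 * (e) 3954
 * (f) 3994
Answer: e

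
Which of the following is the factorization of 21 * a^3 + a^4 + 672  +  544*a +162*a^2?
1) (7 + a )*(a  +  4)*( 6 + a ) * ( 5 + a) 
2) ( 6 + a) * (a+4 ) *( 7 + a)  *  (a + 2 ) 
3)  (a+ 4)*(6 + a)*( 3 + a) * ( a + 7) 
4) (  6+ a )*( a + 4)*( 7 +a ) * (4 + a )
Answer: 4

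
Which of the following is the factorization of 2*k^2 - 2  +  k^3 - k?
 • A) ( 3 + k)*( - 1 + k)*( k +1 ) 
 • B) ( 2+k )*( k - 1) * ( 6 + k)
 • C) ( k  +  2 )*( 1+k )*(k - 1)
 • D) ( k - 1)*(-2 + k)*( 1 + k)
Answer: C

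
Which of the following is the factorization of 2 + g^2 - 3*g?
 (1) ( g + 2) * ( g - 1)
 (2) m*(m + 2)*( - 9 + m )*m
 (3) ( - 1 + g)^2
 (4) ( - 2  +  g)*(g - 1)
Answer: 4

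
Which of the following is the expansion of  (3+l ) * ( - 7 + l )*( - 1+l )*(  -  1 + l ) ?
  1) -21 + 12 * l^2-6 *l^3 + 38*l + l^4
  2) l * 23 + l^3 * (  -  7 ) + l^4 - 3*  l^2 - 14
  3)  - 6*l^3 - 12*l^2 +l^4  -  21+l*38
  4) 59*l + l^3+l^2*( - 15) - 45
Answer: 3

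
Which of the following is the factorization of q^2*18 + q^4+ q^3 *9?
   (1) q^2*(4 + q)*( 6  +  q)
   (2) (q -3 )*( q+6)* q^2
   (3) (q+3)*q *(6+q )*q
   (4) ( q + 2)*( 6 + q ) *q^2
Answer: 3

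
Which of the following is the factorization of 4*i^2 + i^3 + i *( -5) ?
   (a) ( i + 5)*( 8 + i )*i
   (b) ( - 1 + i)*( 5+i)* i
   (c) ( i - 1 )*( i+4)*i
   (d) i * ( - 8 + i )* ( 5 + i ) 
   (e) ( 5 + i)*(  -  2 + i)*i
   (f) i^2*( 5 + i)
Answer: b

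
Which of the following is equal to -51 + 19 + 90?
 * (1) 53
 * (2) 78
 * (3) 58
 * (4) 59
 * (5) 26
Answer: 3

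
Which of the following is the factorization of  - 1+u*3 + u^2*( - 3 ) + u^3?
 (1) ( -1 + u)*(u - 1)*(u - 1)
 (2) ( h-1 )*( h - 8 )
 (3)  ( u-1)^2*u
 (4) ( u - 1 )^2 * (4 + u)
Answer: 1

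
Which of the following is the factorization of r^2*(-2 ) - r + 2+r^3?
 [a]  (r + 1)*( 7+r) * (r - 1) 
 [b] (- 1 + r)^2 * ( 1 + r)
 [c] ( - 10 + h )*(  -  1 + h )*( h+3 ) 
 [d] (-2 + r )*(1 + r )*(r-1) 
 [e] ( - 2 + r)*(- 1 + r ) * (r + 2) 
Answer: d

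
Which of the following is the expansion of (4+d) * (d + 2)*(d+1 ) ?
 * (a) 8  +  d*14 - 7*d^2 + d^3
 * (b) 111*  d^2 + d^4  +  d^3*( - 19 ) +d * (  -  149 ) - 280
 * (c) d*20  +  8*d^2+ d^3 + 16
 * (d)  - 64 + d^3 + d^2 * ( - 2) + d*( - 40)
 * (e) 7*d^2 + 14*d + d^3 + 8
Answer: e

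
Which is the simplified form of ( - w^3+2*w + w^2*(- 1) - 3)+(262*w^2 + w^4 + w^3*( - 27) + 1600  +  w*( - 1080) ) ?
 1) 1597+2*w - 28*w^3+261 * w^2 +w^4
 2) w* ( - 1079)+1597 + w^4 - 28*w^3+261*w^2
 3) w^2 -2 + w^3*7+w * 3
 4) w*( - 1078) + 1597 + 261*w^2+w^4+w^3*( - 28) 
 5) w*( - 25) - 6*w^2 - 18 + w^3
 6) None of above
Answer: 4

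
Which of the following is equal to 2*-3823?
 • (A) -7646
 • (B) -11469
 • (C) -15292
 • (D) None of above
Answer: A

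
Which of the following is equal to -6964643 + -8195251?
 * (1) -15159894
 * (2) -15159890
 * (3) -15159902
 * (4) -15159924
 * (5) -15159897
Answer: 1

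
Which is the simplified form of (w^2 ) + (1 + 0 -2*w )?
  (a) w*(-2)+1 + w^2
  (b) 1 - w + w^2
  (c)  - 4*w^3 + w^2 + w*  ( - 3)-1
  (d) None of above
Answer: a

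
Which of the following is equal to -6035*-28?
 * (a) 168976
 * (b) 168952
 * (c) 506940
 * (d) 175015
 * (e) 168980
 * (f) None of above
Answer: e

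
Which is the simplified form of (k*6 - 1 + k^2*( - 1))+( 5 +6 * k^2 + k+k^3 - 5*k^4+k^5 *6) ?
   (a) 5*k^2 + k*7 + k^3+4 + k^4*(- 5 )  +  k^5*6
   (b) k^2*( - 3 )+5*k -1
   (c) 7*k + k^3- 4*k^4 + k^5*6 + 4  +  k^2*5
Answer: a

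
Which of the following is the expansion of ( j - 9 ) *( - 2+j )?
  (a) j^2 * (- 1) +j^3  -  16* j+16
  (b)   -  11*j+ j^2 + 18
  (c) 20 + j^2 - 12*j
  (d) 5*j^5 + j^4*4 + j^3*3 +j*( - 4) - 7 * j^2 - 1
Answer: b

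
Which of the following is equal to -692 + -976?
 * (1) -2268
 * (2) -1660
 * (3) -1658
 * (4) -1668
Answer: 4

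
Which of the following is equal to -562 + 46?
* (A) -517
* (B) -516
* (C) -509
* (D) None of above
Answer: B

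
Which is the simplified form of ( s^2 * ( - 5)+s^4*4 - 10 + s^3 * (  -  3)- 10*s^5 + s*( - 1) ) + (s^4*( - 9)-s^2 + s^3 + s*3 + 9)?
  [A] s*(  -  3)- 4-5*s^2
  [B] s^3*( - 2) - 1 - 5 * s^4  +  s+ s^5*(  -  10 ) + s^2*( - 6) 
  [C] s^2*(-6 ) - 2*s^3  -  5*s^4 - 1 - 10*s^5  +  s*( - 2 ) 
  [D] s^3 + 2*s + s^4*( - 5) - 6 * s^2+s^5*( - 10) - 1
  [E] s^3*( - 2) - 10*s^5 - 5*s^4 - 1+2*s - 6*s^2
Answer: E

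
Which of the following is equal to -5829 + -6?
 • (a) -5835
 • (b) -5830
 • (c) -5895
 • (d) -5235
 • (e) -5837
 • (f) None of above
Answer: a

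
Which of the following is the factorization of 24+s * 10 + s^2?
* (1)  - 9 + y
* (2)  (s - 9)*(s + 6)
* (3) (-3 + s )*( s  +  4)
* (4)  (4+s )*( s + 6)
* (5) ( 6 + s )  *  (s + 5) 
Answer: 4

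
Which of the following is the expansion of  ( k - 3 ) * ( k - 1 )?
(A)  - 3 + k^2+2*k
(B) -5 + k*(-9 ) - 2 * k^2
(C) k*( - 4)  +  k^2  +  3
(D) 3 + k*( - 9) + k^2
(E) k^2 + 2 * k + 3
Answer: C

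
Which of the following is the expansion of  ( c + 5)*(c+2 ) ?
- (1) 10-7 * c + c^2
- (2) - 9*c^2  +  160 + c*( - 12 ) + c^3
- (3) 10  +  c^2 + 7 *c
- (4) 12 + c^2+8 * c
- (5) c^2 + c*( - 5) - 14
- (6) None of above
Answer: 3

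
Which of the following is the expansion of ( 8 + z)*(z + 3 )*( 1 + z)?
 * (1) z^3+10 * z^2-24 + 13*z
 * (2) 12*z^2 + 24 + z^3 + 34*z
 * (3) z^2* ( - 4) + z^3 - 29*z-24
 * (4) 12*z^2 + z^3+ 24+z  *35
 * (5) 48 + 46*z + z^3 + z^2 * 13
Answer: 4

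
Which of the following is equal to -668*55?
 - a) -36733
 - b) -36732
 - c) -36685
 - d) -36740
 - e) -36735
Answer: d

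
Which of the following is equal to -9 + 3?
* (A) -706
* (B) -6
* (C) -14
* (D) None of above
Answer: B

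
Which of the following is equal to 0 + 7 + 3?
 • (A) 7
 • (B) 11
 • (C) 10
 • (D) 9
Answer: C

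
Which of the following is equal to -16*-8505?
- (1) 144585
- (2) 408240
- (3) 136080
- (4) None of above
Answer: 3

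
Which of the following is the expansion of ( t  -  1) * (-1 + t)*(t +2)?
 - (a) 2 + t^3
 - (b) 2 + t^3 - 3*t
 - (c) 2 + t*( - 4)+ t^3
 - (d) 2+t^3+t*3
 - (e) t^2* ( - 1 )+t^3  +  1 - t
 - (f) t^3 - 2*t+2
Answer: b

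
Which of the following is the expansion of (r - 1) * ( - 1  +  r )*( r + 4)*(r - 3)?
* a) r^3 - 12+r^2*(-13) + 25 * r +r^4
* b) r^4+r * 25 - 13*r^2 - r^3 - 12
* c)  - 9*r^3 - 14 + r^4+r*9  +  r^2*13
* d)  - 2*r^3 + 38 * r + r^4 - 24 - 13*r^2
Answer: b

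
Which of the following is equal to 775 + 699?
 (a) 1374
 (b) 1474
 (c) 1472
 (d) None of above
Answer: b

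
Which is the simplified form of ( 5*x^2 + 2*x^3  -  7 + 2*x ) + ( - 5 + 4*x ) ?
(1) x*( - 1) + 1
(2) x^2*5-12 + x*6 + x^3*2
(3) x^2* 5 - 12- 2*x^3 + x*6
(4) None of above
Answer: 2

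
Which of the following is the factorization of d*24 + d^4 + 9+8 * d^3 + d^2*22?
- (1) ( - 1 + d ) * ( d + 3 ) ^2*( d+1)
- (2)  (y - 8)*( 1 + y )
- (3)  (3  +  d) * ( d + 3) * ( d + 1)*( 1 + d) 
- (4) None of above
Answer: 3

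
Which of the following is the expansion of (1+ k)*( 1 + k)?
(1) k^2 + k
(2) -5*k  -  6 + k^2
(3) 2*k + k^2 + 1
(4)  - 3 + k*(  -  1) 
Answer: 3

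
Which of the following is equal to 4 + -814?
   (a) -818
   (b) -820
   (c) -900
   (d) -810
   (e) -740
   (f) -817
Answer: d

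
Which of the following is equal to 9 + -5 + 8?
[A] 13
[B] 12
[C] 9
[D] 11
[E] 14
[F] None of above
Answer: B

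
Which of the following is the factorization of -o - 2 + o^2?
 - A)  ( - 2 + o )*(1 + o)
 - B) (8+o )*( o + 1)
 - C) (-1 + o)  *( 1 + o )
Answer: A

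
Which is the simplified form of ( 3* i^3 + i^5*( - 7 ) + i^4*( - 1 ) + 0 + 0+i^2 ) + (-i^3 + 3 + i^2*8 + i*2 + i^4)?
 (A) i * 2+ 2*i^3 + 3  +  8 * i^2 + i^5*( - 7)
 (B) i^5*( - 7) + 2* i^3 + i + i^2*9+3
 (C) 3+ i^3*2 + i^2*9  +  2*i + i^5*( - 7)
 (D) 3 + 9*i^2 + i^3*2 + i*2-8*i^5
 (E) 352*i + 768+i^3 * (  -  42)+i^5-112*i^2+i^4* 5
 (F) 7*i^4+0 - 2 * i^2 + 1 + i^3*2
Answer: C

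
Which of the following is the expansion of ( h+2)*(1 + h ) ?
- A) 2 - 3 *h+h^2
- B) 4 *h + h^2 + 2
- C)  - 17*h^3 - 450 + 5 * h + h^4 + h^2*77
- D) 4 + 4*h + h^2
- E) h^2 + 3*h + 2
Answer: E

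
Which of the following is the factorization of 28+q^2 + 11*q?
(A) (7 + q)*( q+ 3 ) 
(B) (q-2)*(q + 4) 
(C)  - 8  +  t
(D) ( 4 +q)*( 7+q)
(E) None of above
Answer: D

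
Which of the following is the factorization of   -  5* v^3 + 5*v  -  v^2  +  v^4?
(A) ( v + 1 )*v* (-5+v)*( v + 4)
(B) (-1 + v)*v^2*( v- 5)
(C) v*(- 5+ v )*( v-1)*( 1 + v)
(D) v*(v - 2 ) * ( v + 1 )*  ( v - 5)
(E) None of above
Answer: C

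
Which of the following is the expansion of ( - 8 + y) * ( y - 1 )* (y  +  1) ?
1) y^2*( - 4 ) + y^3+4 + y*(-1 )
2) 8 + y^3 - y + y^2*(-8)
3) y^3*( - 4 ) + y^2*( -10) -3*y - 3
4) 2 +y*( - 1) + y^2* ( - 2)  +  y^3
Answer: 2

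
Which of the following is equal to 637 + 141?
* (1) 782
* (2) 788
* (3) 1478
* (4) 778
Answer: 4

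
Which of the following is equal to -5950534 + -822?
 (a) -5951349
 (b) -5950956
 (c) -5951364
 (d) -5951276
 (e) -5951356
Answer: e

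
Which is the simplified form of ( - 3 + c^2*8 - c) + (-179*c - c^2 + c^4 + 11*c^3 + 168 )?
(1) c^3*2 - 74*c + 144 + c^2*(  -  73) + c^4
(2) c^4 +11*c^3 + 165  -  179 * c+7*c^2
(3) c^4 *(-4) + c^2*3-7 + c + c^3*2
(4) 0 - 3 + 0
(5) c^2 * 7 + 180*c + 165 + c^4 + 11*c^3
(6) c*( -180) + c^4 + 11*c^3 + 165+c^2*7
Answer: 6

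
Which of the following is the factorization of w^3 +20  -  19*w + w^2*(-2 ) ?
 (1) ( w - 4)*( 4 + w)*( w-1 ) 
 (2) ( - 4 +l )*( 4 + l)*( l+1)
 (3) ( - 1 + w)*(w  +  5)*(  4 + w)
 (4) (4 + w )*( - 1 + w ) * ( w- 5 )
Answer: 4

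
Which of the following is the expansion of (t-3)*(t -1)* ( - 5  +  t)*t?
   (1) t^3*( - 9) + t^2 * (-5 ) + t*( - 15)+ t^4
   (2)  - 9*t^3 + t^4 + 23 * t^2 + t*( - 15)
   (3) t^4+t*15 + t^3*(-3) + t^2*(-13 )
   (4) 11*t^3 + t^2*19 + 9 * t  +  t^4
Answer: 2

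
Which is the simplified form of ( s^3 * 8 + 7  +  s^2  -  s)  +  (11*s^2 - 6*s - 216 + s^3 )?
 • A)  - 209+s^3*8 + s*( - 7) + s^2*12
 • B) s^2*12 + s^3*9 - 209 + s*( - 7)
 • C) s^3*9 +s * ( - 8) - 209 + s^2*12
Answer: B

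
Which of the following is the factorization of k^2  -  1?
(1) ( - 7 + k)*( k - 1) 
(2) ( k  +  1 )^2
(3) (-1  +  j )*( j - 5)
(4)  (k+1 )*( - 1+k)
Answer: 4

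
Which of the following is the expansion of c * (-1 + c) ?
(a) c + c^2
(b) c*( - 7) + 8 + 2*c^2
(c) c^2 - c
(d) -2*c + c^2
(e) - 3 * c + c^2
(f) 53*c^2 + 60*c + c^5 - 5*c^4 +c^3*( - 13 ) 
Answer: c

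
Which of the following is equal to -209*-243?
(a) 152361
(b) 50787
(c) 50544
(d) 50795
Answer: b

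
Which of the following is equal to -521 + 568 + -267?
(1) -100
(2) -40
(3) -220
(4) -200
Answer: 3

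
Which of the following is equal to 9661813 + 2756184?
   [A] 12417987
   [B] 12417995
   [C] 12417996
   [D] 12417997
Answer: D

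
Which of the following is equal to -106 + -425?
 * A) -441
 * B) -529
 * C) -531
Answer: C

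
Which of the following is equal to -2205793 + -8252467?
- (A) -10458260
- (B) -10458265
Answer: A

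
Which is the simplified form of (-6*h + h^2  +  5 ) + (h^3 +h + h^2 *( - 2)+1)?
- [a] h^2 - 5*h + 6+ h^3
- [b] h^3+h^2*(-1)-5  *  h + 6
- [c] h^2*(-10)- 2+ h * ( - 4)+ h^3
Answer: b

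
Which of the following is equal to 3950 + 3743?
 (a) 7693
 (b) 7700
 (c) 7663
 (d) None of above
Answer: a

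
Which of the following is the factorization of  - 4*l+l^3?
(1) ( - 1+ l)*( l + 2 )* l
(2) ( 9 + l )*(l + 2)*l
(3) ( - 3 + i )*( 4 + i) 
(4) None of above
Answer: 4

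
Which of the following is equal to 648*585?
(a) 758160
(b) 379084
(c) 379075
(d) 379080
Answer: d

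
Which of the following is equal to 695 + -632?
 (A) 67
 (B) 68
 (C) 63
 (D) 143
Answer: C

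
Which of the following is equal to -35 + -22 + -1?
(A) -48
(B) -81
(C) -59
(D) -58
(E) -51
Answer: D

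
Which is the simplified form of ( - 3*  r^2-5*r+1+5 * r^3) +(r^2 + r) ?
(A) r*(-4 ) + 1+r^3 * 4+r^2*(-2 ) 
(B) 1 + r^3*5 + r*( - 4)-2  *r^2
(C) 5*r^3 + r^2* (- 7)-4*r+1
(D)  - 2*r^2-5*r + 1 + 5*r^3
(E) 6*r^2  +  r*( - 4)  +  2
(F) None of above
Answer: B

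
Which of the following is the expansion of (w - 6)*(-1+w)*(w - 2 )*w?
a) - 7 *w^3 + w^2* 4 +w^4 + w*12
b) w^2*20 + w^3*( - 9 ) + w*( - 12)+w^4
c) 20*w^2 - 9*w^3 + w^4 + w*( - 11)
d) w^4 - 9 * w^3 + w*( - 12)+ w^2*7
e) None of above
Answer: b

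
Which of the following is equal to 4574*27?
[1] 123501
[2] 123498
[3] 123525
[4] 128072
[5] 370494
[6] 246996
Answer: 2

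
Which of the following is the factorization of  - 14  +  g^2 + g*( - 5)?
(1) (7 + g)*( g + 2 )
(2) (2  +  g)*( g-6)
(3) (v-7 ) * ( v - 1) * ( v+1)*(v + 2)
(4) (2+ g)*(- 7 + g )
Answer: 4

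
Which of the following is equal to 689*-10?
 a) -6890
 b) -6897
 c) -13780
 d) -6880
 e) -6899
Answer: a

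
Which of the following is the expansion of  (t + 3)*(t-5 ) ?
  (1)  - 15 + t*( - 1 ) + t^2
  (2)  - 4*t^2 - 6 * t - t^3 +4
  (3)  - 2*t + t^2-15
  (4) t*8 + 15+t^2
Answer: 3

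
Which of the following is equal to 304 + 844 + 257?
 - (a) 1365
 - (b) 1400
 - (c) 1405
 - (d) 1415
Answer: c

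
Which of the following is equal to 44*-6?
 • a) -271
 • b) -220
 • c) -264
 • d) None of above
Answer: c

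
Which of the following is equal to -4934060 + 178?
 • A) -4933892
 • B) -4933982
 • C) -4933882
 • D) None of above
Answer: C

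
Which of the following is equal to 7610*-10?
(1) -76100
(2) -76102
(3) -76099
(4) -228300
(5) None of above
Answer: 1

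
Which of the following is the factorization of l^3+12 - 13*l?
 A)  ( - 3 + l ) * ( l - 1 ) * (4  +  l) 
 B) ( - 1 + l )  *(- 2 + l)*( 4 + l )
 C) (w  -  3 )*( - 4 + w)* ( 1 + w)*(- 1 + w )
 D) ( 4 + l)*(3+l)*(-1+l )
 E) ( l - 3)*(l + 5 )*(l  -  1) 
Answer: A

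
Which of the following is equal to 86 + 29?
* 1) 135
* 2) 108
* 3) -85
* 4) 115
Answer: 4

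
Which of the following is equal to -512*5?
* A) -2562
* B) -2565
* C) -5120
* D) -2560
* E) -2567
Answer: D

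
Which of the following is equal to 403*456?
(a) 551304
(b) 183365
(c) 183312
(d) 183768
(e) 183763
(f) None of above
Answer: d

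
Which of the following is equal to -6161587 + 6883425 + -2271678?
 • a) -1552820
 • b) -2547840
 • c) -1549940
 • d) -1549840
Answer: d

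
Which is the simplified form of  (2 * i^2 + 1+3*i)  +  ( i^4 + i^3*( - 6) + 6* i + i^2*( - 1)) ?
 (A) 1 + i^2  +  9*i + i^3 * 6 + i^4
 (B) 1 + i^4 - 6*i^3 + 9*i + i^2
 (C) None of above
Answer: B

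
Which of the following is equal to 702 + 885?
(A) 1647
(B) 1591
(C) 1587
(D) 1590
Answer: C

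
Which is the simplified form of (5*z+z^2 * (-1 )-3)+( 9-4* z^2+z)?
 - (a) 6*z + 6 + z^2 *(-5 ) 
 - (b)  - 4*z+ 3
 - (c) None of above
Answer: a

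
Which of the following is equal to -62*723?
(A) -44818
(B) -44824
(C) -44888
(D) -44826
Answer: D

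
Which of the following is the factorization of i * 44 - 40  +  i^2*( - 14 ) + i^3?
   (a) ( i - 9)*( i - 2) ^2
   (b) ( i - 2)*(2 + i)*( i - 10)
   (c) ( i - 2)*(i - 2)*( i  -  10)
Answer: c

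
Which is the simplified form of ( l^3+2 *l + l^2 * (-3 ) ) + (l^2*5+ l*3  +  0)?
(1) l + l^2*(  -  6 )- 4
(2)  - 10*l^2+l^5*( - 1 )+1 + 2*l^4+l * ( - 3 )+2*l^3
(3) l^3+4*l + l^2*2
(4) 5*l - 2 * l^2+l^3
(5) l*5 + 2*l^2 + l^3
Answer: 5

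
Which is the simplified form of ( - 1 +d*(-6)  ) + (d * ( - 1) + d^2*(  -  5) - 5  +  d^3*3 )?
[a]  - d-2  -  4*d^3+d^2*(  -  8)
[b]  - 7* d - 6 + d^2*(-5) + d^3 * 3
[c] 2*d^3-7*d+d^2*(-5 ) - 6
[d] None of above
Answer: b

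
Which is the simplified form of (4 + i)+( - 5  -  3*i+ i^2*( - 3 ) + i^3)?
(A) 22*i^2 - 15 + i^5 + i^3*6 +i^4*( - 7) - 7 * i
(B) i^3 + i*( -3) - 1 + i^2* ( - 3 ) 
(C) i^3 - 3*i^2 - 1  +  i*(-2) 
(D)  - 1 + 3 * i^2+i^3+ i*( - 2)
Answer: C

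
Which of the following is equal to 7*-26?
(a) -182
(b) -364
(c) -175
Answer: a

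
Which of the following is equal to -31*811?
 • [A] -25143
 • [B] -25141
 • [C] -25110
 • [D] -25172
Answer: B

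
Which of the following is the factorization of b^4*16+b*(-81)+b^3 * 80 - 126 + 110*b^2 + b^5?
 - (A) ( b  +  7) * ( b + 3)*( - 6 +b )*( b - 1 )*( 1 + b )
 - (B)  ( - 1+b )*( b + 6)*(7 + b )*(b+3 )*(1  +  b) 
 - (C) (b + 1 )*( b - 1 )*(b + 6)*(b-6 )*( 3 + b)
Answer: B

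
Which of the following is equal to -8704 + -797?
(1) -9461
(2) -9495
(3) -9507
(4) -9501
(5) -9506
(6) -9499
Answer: 4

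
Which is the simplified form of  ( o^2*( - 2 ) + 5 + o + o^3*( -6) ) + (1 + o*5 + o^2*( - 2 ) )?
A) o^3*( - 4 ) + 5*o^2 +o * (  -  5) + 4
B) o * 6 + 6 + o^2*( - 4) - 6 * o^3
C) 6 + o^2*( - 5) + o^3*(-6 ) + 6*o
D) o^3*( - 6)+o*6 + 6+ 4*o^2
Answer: B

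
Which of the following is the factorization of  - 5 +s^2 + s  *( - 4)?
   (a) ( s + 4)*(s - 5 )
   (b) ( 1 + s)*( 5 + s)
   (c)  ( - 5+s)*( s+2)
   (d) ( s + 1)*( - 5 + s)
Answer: d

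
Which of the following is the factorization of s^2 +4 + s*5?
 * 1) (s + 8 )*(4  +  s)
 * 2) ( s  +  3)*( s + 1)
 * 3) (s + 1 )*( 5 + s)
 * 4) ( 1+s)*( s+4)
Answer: 4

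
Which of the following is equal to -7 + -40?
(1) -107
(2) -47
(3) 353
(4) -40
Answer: 2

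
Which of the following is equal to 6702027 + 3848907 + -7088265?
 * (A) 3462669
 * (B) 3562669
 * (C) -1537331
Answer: A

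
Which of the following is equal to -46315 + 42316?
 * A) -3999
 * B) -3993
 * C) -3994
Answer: A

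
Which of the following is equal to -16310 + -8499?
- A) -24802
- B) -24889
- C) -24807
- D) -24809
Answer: D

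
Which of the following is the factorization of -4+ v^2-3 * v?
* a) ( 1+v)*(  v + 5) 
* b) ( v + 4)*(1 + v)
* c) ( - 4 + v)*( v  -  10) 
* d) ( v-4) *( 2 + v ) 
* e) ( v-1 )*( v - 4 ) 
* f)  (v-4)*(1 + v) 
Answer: f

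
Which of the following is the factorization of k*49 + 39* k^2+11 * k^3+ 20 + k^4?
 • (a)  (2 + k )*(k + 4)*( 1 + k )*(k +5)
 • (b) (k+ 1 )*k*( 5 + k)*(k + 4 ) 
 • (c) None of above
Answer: c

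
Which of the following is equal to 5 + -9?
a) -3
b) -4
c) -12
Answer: b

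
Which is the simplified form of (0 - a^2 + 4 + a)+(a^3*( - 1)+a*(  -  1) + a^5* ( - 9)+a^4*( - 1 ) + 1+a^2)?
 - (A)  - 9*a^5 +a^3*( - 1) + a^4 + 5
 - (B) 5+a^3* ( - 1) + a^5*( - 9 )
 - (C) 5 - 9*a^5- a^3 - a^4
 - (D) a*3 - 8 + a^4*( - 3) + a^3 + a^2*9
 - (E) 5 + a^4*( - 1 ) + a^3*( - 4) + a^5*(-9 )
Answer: C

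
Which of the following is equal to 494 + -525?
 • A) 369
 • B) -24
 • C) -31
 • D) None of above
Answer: C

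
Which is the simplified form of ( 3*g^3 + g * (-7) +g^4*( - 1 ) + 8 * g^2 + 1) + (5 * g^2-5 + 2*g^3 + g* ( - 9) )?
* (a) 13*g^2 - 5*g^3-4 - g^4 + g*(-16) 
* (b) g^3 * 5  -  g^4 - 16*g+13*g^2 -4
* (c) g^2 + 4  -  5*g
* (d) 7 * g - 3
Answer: b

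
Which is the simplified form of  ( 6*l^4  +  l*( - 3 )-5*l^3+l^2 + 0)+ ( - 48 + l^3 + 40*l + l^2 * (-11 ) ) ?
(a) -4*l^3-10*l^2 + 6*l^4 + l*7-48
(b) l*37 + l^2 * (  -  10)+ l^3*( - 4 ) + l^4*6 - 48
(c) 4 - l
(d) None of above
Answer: b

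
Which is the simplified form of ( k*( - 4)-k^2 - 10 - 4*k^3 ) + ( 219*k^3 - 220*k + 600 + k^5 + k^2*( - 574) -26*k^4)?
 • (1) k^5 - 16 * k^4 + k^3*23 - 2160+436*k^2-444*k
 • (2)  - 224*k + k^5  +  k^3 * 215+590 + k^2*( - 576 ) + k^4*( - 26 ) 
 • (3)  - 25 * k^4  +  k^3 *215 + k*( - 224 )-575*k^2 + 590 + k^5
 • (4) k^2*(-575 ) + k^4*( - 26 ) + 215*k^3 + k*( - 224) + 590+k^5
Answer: 4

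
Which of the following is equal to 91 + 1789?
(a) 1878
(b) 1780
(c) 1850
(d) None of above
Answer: d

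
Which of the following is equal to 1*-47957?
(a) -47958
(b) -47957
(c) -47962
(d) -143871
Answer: b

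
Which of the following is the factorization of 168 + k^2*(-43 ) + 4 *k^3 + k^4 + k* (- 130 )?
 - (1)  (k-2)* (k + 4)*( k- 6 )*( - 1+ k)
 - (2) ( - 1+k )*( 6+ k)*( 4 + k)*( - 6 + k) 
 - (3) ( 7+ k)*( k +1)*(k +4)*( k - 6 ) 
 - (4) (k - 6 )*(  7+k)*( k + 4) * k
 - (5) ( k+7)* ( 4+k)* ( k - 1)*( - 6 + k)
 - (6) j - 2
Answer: 5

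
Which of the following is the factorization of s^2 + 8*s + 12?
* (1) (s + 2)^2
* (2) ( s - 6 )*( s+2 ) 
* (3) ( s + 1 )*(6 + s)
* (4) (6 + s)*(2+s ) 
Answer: 4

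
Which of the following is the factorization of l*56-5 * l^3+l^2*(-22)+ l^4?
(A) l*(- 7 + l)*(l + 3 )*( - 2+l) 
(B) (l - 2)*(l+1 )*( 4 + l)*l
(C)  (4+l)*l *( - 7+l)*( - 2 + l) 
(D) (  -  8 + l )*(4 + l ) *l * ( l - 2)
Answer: C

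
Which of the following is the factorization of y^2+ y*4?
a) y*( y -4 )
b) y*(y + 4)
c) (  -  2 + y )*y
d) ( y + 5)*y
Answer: b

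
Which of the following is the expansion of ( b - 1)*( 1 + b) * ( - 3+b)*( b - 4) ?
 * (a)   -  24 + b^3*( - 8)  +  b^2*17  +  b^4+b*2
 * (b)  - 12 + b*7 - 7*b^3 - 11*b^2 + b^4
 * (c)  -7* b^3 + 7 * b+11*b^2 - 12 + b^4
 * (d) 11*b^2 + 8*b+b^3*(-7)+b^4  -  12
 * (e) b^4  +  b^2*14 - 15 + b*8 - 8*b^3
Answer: c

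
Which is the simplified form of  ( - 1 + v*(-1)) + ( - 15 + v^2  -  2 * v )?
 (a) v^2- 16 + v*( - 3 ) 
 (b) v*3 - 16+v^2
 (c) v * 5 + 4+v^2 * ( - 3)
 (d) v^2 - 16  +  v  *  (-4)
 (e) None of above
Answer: a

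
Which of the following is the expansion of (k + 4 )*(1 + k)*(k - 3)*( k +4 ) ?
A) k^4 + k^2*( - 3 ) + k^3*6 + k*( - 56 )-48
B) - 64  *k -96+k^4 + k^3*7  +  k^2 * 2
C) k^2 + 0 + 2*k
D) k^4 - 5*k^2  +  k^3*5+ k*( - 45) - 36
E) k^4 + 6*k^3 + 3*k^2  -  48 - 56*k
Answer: A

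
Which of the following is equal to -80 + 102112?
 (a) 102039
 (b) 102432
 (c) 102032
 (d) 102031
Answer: c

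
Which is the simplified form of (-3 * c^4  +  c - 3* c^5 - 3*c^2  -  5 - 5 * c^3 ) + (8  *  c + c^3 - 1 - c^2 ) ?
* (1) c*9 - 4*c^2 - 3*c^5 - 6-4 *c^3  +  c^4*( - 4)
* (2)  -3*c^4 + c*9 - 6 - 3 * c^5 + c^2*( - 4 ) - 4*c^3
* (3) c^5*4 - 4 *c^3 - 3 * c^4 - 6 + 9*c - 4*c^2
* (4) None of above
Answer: 2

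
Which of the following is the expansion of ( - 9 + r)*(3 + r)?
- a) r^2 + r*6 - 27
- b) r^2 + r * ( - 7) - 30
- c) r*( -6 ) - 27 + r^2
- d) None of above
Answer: c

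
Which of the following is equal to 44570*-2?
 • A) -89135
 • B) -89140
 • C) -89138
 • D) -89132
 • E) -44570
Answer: B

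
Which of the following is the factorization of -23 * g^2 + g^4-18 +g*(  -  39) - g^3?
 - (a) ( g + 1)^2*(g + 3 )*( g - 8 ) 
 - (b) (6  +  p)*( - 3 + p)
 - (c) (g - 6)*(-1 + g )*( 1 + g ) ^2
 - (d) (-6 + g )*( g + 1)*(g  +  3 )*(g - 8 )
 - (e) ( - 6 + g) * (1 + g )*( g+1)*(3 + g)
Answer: e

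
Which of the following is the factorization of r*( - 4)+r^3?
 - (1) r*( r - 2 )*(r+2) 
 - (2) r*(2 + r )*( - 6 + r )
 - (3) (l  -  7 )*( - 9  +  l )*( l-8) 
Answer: 1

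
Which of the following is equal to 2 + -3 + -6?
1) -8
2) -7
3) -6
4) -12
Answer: 2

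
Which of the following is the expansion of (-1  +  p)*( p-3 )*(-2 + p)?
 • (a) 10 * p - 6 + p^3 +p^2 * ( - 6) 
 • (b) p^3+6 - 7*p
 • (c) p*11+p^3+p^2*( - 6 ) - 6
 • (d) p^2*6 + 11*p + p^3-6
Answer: c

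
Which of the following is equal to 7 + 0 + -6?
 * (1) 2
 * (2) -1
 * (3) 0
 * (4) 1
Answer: 4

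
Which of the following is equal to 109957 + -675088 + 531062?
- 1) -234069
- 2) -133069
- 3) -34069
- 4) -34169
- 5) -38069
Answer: 3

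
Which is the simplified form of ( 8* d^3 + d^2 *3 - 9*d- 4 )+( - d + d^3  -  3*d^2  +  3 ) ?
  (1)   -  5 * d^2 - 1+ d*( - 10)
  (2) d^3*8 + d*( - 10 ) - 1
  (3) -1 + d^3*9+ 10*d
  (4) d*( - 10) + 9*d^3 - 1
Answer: 4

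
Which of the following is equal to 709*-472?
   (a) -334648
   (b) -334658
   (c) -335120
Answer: a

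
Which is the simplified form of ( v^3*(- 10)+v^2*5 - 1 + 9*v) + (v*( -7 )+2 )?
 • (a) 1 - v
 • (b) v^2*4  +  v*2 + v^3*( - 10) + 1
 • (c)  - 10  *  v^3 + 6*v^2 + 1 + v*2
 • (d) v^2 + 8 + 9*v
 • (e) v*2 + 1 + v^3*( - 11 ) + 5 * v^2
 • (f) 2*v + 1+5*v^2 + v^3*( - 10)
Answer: f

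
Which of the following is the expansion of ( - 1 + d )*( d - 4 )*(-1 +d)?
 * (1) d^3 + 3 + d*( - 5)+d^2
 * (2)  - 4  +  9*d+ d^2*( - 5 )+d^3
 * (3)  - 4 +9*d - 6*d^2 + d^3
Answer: 3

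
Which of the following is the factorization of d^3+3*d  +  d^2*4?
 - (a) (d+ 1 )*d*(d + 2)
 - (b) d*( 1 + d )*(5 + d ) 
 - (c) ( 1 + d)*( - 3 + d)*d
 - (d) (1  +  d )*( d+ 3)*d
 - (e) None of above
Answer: d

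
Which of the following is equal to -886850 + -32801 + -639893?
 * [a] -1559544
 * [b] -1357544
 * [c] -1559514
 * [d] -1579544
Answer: a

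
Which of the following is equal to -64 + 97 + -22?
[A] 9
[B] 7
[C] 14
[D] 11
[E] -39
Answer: D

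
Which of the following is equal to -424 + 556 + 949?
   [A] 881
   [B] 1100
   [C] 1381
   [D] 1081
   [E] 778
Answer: D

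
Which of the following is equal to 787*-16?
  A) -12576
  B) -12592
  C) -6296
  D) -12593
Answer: B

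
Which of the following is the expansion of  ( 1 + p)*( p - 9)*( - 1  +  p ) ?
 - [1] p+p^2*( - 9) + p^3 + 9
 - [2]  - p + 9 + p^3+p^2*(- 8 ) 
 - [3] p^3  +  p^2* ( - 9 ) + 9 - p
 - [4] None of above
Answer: 3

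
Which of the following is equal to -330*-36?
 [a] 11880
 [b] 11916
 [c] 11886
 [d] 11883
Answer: a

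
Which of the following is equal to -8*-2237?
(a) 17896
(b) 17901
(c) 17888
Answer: a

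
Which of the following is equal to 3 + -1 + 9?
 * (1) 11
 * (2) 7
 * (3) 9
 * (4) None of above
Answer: 1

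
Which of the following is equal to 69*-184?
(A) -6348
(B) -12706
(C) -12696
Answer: C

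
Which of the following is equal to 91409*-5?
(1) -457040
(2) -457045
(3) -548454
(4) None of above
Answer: 2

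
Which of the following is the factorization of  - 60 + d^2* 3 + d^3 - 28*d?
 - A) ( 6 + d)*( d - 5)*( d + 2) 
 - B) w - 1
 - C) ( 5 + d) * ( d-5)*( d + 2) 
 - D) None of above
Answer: A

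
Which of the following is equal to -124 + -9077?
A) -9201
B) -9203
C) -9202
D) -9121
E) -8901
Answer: A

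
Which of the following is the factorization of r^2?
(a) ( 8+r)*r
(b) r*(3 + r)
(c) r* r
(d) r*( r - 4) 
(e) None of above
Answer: c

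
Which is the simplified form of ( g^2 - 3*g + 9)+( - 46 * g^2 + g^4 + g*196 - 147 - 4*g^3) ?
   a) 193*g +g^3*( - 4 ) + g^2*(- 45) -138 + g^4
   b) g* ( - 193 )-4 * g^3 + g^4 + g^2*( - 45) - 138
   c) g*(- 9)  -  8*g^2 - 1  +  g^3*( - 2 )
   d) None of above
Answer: a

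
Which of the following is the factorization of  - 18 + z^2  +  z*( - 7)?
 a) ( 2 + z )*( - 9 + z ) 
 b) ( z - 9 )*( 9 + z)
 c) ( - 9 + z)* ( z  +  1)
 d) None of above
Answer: a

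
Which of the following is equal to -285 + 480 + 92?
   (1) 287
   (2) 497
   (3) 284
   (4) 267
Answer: 1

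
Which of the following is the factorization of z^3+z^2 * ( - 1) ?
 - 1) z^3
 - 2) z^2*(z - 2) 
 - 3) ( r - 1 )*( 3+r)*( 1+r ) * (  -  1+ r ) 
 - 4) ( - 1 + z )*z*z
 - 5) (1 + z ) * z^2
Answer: 4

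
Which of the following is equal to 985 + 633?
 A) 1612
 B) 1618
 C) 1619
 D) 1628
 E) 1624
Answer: B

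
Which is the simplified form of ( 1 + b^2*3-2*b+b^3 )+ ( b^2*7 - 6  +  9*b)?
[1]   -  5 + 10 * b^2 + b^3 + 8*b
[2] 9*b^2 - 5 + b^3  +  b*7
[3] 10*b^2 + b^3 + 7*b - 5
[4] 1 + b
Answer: 3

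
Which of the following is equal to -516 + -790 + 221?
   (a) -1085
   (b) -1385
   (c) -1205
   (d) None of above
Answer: a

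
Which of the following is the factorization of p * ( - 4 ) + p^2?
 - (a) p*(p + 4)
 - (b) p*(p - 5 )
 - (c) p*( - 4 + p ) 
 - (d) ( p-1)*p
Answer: c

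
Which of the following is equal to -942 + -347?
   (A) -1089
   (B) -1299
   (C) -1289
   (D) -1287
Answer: C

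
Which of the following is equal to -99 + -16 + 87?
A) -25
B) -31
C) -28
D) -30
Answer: C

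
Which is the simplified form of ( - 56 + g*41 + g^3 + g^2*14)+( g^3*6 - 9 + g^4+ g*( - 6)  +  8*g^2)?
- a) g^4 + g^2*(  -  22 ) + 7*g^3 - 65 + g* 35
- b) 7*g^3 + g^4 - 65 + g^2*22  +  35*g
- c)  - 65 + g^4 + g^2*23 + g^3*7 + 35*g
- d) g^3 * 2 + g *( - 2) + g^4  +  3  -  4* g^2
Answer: b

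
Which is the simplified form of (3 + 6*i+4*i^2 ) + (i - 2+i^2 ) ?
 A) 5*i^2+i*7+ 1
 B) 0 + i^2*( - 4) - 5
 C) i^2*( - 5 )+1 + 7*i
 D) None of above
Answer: A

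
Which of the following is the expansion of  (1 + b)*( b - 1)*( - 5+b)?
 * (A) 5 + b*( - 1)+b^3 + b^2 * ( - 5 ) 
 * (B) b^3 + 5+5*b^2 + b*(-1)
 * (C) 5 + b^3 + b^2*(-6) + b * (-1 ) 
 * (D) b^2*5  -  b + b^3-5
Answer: A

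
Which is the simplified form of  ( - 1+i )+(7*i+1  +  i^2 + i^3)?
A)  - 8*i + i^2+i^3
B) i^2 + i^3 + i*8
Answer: B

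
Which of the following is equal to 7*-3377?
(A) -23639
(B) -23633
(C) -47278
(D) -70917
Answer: A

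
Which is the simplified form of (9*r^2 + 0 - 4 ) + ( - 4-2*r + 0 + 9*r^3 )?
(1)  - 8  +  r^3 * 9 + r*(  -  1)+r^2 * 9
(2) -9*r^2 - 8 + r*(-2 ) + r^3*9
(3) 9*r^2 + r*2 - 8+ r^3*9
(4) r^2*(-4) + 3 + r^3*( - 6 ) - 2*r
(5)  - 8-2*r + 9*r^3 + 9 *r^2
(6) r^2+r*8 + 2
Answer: 5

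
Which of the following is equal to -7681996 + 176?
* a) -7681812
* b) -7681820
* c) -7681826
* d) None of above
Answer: b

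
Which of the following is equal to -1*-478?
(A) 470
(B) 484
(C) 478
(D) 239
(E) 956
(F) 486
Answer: C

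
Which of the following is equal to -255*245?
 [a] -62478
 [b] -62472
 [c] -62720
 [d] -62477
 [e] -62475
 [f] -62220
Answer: e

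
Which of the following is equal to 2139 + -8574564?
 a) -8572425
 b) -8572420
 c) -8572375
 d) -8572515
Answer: a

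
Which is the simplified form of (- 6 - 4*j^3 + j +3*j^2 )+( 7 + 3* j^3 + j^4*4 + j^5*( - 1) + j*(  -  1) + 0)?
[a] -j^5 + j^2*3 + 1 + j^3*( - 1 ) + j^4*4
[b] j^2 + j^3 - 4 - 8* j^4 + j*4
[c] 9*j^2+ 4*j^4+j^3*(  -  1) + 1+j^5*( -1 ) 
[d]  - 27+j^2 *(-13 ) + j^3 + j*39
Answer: a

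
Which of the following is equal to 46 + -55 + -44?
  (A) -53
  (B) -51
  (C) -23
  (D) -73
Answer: A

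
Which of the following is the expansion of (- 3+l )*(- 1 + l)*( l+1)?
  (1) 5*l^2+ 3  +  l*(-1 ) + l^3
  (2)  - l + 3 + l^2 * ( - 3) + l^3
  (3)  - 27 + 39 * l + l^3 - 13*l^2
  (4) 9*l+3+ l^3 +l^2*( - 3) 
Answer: 2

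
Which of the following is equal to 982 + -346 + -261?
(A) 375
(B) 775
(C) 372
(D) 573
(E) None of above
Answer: A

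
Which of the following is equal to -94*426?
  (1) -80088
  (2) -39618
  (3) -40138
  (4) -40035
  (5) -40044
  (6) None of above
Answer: 5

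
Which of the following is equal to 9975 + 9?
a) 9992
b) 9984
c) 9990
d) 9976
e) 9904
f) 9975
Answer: b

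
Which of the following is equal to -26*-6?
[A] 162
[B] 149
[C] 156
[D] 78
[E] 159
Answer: C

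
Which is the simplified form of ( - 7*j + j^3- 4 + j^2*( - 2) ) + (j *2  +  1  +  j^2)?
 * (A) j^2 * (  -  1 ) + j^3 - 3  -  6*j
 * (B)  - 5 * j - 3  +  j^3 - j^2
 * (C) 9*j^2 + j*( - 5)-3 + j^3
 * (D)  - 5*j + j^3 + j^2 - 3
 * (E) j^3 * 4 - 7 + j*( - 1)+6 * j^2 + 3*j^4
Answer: B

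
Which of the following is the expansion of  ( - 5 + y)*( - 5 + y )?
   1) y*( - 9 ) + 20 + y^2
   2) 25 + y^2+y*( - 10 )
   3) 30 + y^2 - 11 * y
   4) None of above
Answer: 2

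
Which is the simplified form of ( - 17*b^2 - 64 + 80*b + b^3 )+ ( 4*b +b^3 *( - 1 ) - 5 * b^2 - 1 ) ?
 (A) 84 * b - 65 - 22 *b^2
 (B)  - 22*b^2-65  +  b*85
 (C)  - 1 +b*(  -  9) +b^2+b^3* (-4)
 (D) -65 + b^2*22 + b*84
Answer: A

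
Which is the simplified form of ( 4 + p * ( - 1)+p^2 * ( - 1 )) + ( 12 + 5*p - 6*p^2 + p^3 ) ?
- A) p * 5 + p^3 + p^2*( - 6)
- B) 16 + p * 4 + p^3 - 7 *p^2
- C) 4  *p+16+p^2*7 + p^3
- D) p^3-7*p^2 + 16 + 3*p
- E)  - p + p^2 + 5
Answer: B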